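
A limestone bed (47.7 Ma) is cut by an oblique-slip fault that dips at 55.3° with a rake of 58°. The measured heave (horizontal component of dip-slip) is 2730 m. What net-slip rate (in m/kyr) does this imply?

dip-slip = heave / cos(dip) = 2730 / cos(55.3°) = 4796 m
net slip = dip-slip / sin(rake) = 4796 / sin(58°) = 5655 m
rate = 5655 m / 47.7 Ma = 0.000119 m/yr = 0.119 m/kyr

0.119 m/kyr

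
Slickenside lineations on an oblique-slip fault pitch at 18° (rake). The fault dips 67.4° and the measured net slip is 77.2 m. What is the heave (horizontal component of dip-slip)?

9.17 m

dip-slip = net slip × sin(rake) = 77.2 m × sin(18°) = 23.86 m
heave = dip-slip × cos(dip) = 23.86 × cos(67.4°) = 9.17 m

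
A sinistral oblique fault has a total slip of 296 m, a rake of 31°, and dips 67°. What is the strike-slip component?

strike-slip = net slip × cos(rake) = 296 m × cos(31°) = 254 m

254 m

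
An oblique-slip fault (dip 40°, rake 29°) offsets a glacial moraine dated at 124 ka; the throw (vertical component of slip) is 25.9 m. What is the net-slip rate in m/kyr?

0.670 m/kyr

dip-slip = throw / sin(dip) = 25.9 / sin(40°) = 40.29 m
net slip = dip-slip / sin(rake) = 40.29 / sin(29°) = 83.11 m
rate = 83.11 m / 124 ka = 0.000670 m/yr = 0.670 m/kyr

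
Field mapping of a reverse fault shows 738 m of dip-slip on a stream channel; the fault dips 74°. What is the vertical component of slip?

709 m

throw = dip-slip × sin(dip) = 738 m × sin(74°) = 709 m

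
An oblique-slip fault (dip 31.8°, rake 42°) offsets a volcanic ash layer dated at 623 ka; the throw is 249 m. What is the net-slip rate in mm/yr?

dip-slip = throw / sin(dip) = 249 / sin(31.8°) = 472.5 m
net slip = dip-slip / sin(rake) = 472.5 / sin(42°) = 706.2 m
rate = 706.2 m / 623 ka = 0.00113 m/yr = 1.13 mm/yr

1.13 mm/yr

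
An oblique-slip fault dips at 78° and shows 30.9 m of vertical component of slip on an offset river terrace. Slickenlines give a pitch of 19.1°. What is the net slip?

96.5 m

dip-slip = throw / sin(dip) = 30.9 / sin(78°) = 31.59 m
net slip = dip-slip / sin(rake) = 31.59 / sin(19.1°) = 96.5 m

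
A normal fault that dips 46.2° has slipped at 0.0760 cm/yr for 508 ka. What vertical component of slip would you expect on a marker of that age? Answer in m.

dip-slip = rate × time = 0.0760 cm/yr × 508 ka = 386.1 m
throw = dip-slip × sin(dip) = 386.1 × sin(46.2°) = 279 m

279 m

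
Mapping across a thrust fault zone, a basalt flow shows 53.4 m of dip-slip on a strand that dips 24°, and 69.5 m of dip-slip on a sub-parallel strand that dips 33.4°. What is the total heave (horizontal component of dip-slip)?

heave_A = 53.4 × cos(24°) = 48.78 m
heave_B = 69.5 × cos(33.4°) = 58.02 m
total = 48.78 + 58.02 = 107 m

107 m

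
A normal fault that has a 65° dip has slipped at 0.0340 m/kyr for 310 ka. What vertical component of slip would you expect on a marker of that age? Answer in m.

9.55 m

dip-slip = rate × time = 0.0340 m/kyr × 310 ka = 10.54 m
throw = dip-slip × sin(dip) = 10.54 × sin(65°) = 9.55 m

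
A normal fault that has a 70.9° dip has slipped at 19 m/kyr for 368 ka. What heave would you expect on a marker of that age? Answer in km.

dip-slip = rate × time = 19 m/kyr × 368 ka = 6992 m
heave = dip-slip × cos(dip) = 6992 × cos(70.9°) = 2290 m = 2.29 km

2.29 km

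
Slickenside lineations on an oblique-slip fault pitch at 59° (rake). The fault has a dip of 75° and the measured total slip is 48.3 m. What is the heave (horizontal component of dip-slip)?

dip-slip = net slip × sin(rake) = 48.3 m × sin(59°) = 41.40 m
heave = dip-slip × cos(dip) = 41.40 × cos(75°) = 10.7 m

10.7 m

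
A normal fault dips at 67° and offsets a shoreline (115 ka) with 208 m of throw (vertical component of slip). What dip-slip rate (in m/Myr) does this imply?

1960 m/Myr

dip-slip = throw / sin(dip) = 208 m / sin(67°) = 226 m
rate = 226 m / 115 ka = 0.00196 m/yr = 1960 m/Myr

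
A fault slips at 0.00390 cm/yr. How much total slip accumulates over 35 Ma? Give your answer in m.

slip = rate × time = 0.00390 cm/yr × 35 Ma = 1360 m

1360 m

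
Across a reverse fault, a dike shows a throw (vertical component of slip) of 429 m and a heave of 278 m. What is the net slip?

net slip = √(throw² + heave²) = √(429² + 278²) = 511 m

511 m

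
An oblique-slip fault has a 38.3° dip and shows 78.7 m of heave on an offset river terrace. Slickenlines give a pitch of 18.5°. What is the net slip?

316 m

dip-slip = heave / cos(dip) = 78.7 / cos(38.3°) = 100.3 m
net slip = dip-slip / sin(rake) = 100.3 / sin(18.5°) = 316 m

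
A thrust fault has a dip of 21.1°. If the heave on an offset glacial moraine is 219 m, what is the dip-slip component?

dip-slip = heave / cos(dip) = 219 / cos(21.1°) = 235 m

235 m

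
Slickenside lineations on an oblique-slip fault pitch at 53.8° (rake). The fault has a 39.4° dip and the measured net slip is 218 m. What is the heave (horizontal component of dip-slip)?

dip-slip = net slip × sin(rake) = 218 m × sin(53.8°) = 175.9 m
heave = dip-slip × cos(dip) = 175.9 × cos(39.4°) = 136 m

136 m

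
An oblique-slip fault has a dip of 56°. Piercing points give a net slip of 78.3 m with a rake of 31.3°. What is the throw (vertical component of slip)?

dip-slip = net slip × sin(rake) = 78.3 m × sin(31.3°) = 40.68 m
throw = dip-slip × sin(dip) = 40.68 × sin(56°) = 33.7 m

33.7 m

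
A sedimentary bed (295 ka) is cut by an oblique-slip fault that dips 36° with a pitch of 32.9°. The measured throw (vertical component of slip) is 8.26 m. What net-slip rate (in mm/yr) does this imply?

dip-slip = throw / sin(dip) = 8.26 / sin(36°) = 14.05 m
net slip = dip-slip / sin(rake) = 14.05 / sin(32.9°) = 25.87 m
rate = 25.87 m / 295 ka = 0.0000877 m/yr = 0.0877 mm/yr

0.0877 mm/yr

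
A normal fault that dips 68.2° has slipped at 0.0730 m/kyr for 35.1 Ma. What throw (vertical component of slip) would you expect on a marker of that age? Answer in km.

dip-slip = rate × time = 0.0730 m/kyr × 35.1 Ma = 2562 m
throw = dip-slip × sin(dip) = 2562 × sin(68.2°) = 2380 m = 2.38 km

2.38 km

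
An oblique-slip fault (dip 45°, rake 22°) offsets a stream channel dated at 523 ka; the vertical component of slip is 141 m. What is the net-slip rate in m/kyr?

1.02 m/kyr

dip-slip = throw / sin(dip) = 141 / sin(45°) = 199.4 m
net slip = dip-slip / sin(rake) = 199.4 / sin(22°) = 532.3 m
rate = 532.3 m / 523 ka = 0.00102 m/yr = 1.02 m/kyr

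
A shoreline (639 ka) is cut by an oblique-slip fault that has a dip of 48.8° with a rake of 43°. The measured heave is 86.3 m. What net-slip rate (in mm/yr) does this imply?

dip-slip = heave / cos(dip) = 86.3 / cos(48.8°) = 131 m
net slip = dip-slip / sin(rake) = 131 / sin(43°) = 192.1 m
rate = 192.1 m / 639 ka = 0.000301 m/yr = 0.301 mm/yr

0.301 mm/yr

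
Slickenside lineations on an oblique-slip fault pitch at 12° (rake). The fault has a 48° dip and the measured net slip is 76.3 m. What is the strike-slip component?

74.6 m

strike-slip = net slip × cos(rake) = 76.3 m × cos(12°) = 74.6 m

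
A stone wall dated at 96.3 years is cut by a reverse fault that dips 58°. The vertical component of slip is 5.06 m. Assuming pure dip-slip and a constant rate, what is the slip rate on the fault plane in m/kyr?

dip-slip = throw / sin(dip) = 5.06 m / sin(58°) = 5.967 m
rate = 5.967 m / 96.3 years = 0.0620 m/yr = 62 m/kyr

62 m/kyr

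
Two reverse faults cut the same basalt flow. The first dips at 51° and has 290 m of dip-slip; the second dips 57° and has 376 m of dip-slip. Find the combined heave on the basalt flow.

heave_A = 290 × cos(51°) = 182.5 m
heave_B = 376 × cos(57°) = 204.8 m
total = 182.5 + 204.8 = 387 m

387 m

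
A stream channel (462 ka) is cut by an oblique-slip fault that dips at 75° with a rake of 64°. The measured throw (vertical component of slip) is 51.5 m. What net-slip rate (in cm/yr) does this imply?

0.0128 cm/yr

dip-slip = throw / sin(dip) = 51.5 / sin(75°) = 53.32 m
net slip = dip-slip / sin(rake) = 53.32 / sin(64°) = 59.32 m
rate = 59.32 m / 462 ka = 0.000128 m/yr = 0.0128 cm/yr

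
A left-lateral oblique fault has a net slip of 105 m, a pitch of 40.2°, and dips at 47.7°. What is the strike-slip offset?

80.2 m

strike-slip = net slip × cos(rake) = 105 m × cos(40.2°) = 80.2 m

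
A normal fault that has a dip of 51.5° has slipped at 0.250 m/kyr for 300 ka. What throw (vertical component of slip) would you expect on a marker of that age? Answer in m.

58.7 m

dip-slip = rate × time = 0.250 m/kyr × 300 ka = 75 m
throw = dip-slip × sin(dip) = 75 × sin(51.5°) = 58.7 m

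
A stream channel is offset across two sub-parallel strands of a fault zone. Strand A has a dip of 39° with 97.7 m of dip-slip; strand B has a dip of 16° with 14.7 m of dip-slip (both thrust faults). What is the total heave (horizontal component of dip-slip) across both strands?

heave_A = 97.7 × cos(39°) = 75.93 m
heave_B = 14.7 × cos(16°) = 14.13 m
total = 75.93 + 14.13 = 90.1 m

90.1 m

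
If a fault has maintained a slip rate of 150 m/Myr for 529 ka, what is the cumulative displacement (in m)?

79.3 m

slip = rate × time = 150 m/Myr × 529 ka = 79.3 m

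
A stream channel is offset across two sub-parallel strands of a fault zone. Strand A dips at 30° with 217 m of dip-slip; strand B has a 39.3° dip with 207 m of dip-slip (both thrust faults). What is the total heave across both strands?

heave_A = 217 × cos(30°) = 187.9 m
heave_B = 207 × cos(39.3°) = 160.2 m
total = 187.9 + 160.2 = 348 m

348 m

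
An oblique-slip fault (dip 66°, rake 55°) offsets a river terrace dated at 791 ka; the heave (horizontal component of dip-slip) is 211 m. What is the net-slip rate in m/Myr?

801 m/Myr

dip-slip = heave / cos(dip) = 211 / cos(66°) = 518.8 m
net slip = dip-slip / sin(rake) = 518.8 / sin(55°) = 633.3 m
rate = 633.3 m / 791 ka = 0.000801 m/yr = 801 m/Myr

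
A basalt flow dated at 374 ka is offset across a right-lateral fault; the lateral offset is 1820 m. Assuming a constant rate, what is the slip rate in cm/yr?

rate = 1820 m / 374 ka = 0.00487 m/yr = 0.487 cm/yr

0.487 cm/yr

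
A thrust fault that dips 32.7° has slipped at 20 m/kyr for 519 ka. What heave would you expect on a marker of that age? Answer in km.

8.73 km

dip-slip = rate × time = 20 m/kyr × 519 ka = 10380 m
heave = dip-slip × cos(dip) = 10380 × cos(32.7°) = 8730 m = 8.73 km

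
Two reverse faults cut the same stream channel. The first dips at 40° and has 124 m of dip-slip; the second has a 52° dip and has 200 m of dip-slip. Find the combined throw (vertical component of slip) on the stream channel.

throw_A = 124 × sin(40°) = 79.71 m
throw_B = 200 × sin(52°) = 157.6 m
total = 79.71 + 157.6 = 237 m

237 m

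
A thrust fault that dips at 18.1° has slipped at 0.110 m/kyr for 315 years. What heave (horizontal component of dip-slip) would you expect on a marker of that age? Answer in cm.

3.29 cm

dip-slip = rate × time = 0.110 m/kyr × 315 years = 0.03465 m
heave = dip-slip × cos(dip) = 0.03465 × cos(18.1°) = 0.0329 m = 3.29 cm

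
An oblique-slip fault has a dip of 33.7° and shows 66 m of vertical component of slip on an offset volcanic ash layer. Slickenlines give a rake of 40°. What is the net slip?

185 m

dip-slip = throw / sin(dip) = 66 / sin(33.7°) = 119 m
net slip = dip-slip / sin(rake) = 119 / sin(40°) = 185 m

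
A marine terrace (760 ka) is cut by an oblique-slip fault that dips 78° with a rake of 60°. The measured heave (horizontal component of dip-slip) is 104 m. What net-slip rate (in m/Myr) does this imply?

760 m/Myr

dip-slip = heave / cos(dip) = 104 / cos(78°) = 500.2 m
net slip = dip-slip / sin(rake) = 500.2 / sin(60°) = 577.6 m
rate = 577.6 m / 760 ka = 0.000760 m/yr = 760 m/Myr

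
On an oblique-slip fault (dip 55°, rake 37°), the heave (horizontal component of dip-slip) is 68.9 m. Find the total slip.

200 m

dip-slip = heave / cos(dip) = 68.9 / cos(55°) = 120.1 m
net slip = dip-slip / sin(rake) = 120.1 / sin(37°) = 200 m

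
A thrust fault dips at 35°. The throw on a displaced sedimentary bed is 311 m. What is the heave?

444 m

heave = throw / tan(dip) = 311 / tan(35°) = 444 m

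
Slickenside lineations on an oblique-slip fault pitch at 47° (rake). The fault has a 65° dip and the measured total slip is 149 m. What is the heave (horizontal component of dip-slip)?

dip-slip = net slip × sin(rake) = 149 m × sin(47°) = 109 m
heave = dip-slip × cos(dip) = 109 × cos(65°) = 46.1 m

46.1 m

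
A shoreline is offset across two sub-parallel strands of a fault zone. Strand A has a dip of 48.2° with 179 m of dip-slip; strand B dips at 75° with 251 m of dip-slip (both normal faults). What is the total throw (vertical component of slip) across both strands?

throw_A = 179 × sin(48.2°) = 133.4 m
throw_B = 251 × sin(75°) = 242.4 m
total = 133.4 + 242.4 = 376 m

376 m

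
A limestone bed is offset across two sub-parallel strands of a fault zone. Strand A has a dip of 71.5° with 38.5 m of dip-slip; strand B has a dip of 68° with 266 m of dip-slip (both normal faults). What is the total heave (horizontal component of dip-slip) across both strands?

112 m

heave_A = 38.5 × cos(71.5°) = 12.22 m
heave_B = 266 × cos(68°) = 99.65 m
total = 12.22 + 99.65 = 112 m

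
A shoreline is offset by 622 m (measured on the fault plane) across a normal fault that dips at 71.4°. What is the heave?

heave = dip-slip × cos(dip) = 622 m × cos(71.4°) = 198 m

198 m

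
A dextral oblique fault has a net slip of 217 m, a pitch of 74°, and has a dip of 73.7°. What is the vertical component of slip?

dip-slip = net slip × sin(rake) = 217 m × sin(74°) = 208.6 m
throw = dip-slip × sin(dip) = 208.6 × sin(73.7°) = 200 m

200 m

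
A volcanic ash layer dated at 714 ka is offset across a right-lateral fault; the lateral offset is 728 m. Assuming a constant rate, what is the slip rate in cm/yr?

rate = 728 m / 714 ka = 0.00102 m/yr = 0.102 cm/yr

0.102 cm/yr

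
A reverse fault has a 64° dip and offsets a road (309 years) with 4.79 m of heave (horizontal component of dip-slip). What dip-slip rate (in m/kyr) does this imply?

35.4 m/kyr

dip-slip = heave / cos(dip) = 4.79 m / cos(64°) = 10.93 m
rate = 10.93 m / 309 years = 0.0354 m/yr = 35.4 m/kyr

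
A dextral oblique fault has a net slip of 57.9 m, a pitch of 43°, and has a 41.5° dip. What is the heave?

29.6 m

dip-slip = net slip × sin(rake) = 57.9 m × sin(43°) = 39.49 m
heave = dip-slip × cos(dip) = 39.49 × cos(41.5°) = 29.6 m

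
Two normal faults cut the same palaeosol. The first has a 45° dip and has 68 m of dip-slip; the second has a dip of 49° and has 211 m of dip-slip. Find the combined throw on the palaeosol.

throw_A = 68 × sin(45°) = 48.08 m
throw_B = 211 × sin(49°) = 159.2 m
total = 48.08 + 159.2 = 207 m

207 m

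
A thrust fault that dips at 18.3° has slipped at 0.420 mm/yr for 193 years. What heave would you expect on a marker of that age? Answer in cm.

7.70 cm

dip-slip = rate × time = 0.420 mm/yr × 193 years = 0.08106 m
heave = dip-slip × cos(dip) = 0.08106 × cos(18.3°) = 0.0770 m = 7.70 cm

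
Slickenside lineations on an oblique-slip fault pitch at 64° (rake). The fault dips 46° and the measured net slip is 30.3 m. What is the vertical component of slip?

dip-slip = net slip × sin(rake) = 30.3 m × sin(64°) = 27.23 m
throw = dip-slip × sin(dip) = 27.23 × sin(46°) = 19.6 m

19.6 m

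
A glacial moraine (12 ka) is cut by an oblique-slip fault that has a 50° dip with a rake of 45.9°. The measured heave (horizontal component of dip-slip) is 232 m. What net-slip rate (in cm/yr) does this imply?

4.19 cm/yr

dip-slip = heave / cos(dip) = 232 / cos(50°) = 360.9 m
net slip = dip-slip / sin(rake) = 360.9 / sin(45.9°) = 502.6 m
rate = 502.6 m / 12 ka = 0.0419 m/yr = 4.19 cm/yr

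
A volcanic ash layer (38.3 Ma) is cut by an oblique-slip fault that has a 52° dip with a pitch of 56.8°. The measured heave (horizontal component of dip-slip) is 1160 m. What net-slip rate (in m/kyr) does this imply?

dip-slip = heave / cos(dip) = 1160 / cos(52°) = 1884 m
net slip = dip-slip / sin(rake) = 1884 / sin(56.8°) = 2252 m
rate = 2252 m / 38.3 Ma = 0.0000588 m/yr = 0.0588 m/kyr

0.0588 m/kyr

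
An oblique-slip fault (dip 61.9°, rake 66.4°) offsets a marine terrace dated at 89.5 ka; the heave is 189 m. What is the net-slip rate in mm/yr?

4.89 mm/yr

dip-slip = heave / cos(dip) = 189 / cos(61.9°) = 401.3 m
net slip = dip-slip / sin(rake) = 401.3 / sin(66.4°) = 437.9 m
rate = 437.9 m / 89.5 ka = 0.00489 m/yr = 4.89 mm/yr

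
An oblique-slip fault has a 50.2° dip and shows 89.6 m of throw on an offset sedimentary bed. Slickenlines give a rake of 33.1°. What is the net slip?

dip-slip = throw / sin(dip) = 89.6 / sin(50.2°) = 116.6 m
net slip = dip-slip / sin(rake) = 116.6 / sin(33.1°) = 214 m

214 m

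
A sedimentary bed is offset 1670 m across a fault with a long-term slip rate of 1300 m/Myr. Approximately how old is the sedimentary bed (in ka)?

1280 ka

age = offset / rate = 1670 m / (1300 m/Myr) = 1.28e+06 yr = 1280 ka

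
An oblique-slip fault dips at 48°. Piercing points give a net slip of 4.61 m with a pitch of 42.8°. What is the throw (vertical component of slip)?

dip-slip = net slip × sin(rake) = 4.61 m × sin(42.8°) = 3.132 m
throw = dip-slip × sin(dip) = 3.132 × sin(48°) = 2.33 m

2.33 m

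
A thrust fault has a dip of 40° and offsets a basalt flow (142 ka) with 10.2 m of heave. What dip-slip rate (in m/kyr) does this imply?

0.0938 m/kyr

dip-slip = heave / cos(dip) = 10.2 m / cos(40°) = 13.32 m
rate = 13.32 m / 142 ka = 0.0000938 m/yr = 0.0938 m/kyr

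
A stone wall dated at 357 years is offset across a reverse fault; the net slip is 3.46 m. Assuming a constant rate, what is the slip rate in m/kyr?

9.69 m/kyr

rate = 3.46 m / 357 years = 0.00969 m/yr = 9.69 m/kyr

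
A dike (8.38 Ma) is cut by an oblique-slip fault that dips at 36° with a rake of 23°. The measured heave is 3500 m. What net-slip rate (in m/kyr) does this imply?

dip-slip = heave / cos(dip) = 3500 / cos(36°) = 4326 m
net slip = dip-slip / sin(rake) = 4326 / sin(23°) = 11070 m
rate = 11070 m / 8.38 Ma = 0.00132 m/yr = 1.32 m/kyr

1.32 m/kyr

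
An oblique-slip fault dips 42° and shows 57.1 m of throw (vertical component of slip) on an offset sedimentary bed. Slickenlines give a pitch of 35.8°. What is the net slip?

dip-slip = throw / sin(dip) = 57.1 / sin(42°) = 85.33 m
net slip = dip-slip / sin(rake) = 85.33 / sin(35.8°) = 146 m

146 m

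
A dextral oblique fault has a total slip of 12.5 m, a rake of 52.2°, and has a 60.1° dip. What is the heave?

4.92 m

dip-slip = net slip × sin(rake) = 12.5 m × sin(52.2°) = 9.877 m
heave = dip-slip × cos(dip) = 9.877 × cos(60.1°) = 4.92 m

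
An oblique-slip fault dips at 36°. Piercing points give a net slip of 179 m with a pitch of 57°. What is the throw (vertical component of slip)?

88.2 m

dip-slip = net slip × sin(rake) = 179 m × sin(57°) = 150.1 m
throw = dip-slip × sin(dip) = 150.1 × sin(36°) = 88.2 m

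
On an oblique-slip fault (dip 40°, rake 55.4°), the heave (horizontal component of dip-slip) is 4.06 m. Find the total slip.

dip-slip = heave / cos(dip) = 4.06 / cos(40°) = 5.300 m
net slip = dip-slip / sin(rake) = 5.300 / sin(55.4°) = 6.44 m

6.44 m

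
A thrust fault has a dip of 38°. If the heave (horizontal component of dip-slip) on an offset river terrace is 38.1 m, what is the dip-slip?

dip-slip = heave / cos(dip) = 38.1 / cos(38°) = 48.3 m

48.3 m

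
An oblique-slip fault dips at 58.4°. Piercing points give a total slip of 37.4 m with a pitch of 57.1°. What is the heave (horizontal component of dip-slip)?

16.5 m

dip-slip = net slip × sin(rake) = 37.4 m × sin(57.1°) = 31.40 m
heave = dip-slip × cos(dip) = 31.40 × cos(58.4°) = 16.5 m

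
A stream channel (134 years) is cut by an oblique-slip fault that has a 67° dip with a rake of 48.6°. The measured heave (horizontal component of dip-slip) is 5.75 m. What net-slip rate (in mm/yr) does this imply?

dip-slip = heave / cos(dip) = 5.75 / cos(67°) = 14.72 m
net slip = dip-slip / sin(rake) = 14.72 / sin(48.6°) = 19.62 m
rate = 19.62 m / 134 years = 0.146 m/yr = 146 mm/yr

146 mm/yr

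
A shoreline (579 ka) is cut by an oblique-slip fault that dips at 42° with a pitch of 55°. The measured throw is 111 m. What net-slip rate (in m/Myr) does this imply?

350 m/Myr

dip-slip = throw / sin(dip) = 111 / sin(42°) = 165.9 m
net slip = dip-slip / sin(rake) = 165.9 / sin(55°) = 202.5 m
rate = 202.5 m / 579 ka = 0.000350 m/yr = 350 m/Myr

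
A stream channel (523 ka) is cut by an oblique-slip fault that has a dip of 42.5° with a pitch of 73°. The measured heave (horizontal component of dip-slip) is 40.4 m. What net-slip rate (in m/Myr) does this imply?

dip-slip = heave / cos(dip) = 40.4 / cos(42.5°) = 54.80 m
net slip = dip-slip / sin(rake) = 54.80 / sin(73°) = 57.30 m
rate = 57.30 m / 523 ka = 0.000110 m/yr = 110 m/Myr

110 m/Myr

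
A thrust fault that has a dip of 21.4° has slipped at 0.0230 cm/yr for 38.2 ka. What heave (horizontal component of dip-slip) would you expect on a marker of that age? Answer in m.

dip-slip = rate × time = 0.0230 cm/yr × 38.2 ka = 8.786 m
heave = dip-slip × cos(dip) = 8.786 × cos(21.4°) = 8.18 m

8.18 m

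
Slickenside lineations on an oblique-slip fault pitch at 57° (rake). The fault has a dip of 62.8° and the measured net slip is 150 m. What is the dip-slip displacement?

dip-slip = net slip × sin(rake) = 150 m × sin(57°) = 126 m

126 m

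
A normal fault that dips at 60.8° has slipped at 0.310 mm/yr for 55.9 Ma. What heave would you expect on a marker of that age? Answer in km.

dip-slip = rate × time = 0.310 mm/yr × 55.9 Ma = 17330 m
heave = dip-slip × cos(dip) = 17330 × cos(60.8°) = 8450 m = 8.45 km

8.45 km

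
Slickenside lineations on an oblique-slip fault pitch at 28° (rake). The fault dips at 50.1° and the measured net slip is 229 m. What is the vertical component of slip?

dip-slip = net slip × sin(rake) = 229 m × sin(28°) = 107.5 m
throw = dip-slip × sin(dip) = 107.5 × sin(50.1°) = 82.5 m

82.5 m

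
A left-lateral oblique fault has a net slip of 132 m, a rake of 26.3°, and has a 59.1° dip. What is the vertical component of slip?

50.2 m

dip-slip = net slip × sin(rake) = 132 m × sin(26.3°) = 58.49 m
throw = dip-slip × sin(dip) = 58.49 × sin(59.1°) = 50.2 m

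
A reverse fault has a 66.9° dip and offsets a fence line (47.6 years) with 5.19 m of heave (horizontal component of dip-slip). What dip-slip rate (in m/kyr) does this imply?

dip-slip = heave / cos(dip) = 5.19 m / cos(66.9°) = 13.23 m
rate = 13.23 m / 47.6 years = 0.278 m/yr = 278 m/kyr

278 m/kyr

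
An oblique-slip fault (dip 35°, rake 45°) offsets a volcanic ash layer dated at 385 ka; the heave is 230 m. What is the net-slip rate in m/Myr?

1030 m/Myr

dip-slip = heave / cos(dip) = 230 / cos(35°) = 280.8 m
net slip = dip-slip / sin(rake) = 280.8 / sin(45°) = 397.1 m
rate = 397.1 m / 385 ka = 0.00103 m/yr = 1030 m/Myr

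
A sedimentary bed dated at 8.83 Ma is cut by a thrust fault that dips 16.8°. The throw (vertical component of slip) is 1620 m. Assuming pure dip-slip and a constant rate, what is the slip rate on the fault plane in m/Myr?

dip-slip = throw / sin(dip) = 1620 m / sin(16.8°) = 5605 m
rate = 5605 m / 8.83 Ma = 0.000635 m/yr = 635 m/Myr

635 m/Myr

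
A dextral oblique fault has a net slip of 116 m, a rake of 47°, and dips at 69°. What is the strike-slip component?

strike-slip = net slip × cos(rake) = 116 m × cos(47°) = 79.1 m

79.1 m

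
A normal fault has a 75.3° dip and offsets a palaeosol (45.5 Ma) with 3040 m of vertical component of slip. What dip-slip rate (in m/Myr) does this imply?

dip-slip = throw / sin(dip) = 3040 m / sin(75.3°) = 3143 m
rate = 3143 m / 45.5 Ma = 0.0000691 m/yr = 69.1 m/Myr

69.1 m/Myr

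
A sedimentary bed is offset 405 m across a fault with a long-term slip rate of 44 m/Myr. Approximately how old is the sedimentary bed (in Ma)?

age = offset / rate = 405 m / (44 m/Myr) = 9.2e+06 yr = 9.20 Ma

9.20 Ma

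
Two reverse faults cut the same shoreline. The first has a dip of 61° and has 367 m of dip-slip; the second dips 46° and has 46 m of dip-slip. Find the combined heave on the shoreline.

210 m

heave_A = 367 × cos(61°) = 177.9 m
heave_B = 46 × cos(46°) = 31.95 m
total = 177.9 + 31.95 = 210 m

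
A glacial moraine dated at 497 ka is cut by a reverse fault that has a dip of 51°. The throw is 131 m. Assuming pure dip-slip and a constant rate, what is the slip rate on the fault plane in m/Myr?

339 m/Myr

dip-slip = throw / sin(dip) = 131 m / sin(51°) = 168.6 m
rate = 168.6 m / 497 ka = 0.000339 m/yr = 339 m/Myr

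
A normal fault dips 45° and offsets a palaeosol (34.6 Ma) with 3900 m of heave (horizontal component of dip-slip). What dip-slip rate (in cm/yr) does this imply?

dip-slip = heave / cos(dip) = 3900 m / cos(45°) = 5515 m
rate = 5515 m / 34.6 Ma = 0.000159 m/yr = 0.0159 cm/yr

0.0159 cm/yr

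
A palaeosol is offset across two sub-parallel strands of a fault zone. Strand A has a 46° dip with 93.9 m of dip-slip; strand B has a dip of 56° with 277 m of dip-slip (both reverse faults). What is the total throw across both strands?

throw_A = 93.9 × sin(46°) = 67.55 m
throw_B = 277 × sin(56°) = 229.6 m
total = 67.55 + 229.6 = 297 m

297 m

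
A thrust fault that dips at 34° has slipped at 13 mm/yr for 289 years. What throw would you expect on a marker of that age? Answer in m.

dip-slip = rate × time = 13 mm/yr × 289 years = 3.757 m
throw = dip-slip × sin(dip) = 3.757 × sin(34°) = 2.10 m

2.10 m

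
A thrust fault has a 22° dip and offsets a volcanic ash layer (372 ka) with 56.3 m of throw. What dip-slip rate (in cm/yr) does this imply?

dip-slip = throw / sin(dip) = 56.3 m / sin(22°) = 150.3 m
rate = 150.3 m / 372 ka = 0.000404 m/yr = 0.0404 cm/yr

0.0404 cm/yr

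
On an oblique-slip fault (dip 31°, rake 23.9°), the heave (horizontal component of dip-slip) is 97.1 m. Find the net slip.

280 m

dip-slip = heave / cos(dip) = 97.1 / cos(31°) = 113.3 m
net slip = dip-slip / sin(rake) = 113.3 / sin(23.9°) = 280 m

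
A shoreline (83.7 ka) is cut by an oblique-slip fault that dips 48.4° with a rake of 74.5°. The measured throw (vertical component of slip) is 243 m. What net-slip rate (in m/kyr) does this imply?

dip-slip = throw / sin(dip) = 243 / sin(48.4°) = 325 m
net slip = dip-slip / sin(rake) = 325 / sin(74.5°) = 337.2 m
rate = 337.2 m / 83.7 ka = 0.00403 m/yr = 4.03 m/kyr

4.03 m/kyr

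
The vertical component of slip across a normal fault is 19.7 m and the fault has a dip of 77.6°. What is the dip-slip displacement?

20.2 m

dip-slip = throw / sin(dip) = 19.7 / sin(77.6°) = 20.2 m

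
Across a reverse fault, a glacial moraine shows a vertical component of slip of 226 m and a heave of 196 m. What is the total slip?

net slip = √(throw² + heave²) = √(226² + 196²) = 299 m

299 m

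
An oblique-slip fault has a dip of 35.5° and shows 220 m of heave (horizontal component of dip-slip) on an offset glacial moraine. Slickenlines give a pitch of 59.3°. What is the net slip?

dip-slip = heave / cos(dip) = 220 / cos(35.5°) = 270.2 m
net slip = dip-slip / sin(rake) = 270.2 / sin(59.3°) = 314 m

314 m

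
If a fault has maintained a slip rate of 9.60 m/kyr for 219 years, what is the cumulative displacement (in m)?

2.10 m

slip = rate × time = 9.60 m/kyr × 219 years = 2.10 m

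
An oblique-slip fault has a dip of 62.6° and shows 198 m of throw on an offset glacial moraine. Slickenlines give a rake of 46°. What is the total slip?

dip-slip = throw / sin(dip) = 198 / sin(62.6°) = 223 m
net slip = dip-slip / sin(rake) = 223 / sin(46°) = 310 m

310 m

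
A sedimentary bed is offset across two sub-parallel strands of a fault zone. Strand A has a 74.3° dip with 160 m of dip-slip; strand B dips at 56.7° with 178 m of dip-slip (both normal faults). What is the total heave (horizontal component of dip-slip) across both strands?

heave_A = 160 × cos(74.3°) = 43.30 m
heave_B = 178 × cos(56.7°) = 97.73 m
total = 43.30 + 97.73 = 141 m

141 m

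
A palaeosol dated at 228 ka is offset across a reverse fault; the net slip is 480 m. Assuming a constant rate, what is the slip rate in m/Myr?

2110 m/Myr

rate = 480 m / 228 ka = 0.00211 m/yr = 2110 m/Myr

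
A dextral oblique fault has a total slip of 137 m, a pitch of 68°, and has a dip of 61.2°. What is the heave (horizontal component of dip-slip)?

dip-slip = net slip × sin(rake) = 137 m × sin(68°) = 127 m
heave = dip-slip × cos(dip) = 127 × cos(61.2°) = 61.2 m

61.2 m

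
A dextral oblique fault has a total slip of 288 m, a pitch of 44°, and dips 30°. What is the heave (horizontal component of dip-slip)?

173 m

dip-slip = net slip × sin(rake) = 288 m × sin(44°) = 200.1 m
heave = dip-slip × cos(dip) = 200.1 × cos(30°) = 173 m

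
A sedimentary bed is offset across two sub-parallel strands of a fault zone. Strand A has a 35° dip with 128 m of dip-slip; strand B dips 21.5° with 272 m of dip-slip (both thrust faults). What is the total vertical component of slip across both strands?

throw_A = 128 × sin(35°) = 73.42 m
throw_B = 272 × sin(21.5°) = 99.69 m
total = 73.42 + 99.69 = 173 m

173 m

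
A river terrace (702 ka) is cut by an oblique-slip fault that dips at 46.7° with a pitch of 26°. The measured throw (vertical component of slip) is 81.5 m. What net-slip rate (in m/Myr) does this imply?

364 m/Myr

dip-slip = throw / sin(dip) = 81.5 / sin(46.7°) = 112 m
net slip = dip-slip / sin(rake) = 112 / sin(26°) = 255.5 m
rate = 255.5 m / 702 ka = 0.000364 m/yr = 364 m/Myr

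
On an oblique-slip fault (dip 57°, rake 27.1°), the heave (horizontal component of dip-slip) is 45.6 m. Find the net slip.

184 m

dip-slip = heave / cos(dip) = 45.6 / cos(57°) = 83.73 m
net slip = dip-slip / sin(rake) = 83.73 / sin(27.1°) = 184 m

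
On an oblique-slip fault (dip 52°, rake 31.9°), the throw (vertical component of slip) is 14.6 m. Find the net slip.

35.1 m

dip-slip = throw / sin(dip) = 14.6 / sin(52°) = 18.53 m
net slip = dip-slip / sin(rake) = 18.53 / sin(31.9°) = 35.1 m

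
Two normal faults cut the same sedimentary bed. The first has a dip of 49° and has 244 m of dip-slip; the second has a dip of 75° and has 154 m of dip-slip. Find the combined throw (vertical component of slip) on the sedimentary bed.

333 m

throw_A = 244 × sin(49°) = 184.1 m
throw_B = 154 × sin(75°) = 148.8 m
total = 184.1 + 148.8 = 333 m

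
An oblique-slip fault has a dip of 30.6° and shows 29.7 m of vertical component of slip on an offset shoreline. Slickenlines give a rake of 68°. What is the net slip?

dip-slip = throw / sin(dip) = 29.7 / sin(30.6°) = 58.34 m
net slip = dip-slip / sin(rake) = 58.34 / sin(68°) = 62.9 m

62.9 m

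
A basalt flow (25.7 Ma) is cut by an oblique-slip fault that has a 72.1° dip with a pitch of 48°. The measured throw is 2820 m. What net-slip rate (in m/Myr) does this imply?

dip-slip = throw / sin(dip) = 2820 / sin(72.1°) = 2963 m
net slip = dip-slip / sin(rake) = 2963 / sin(48°) = 3988 m
rate = 3988 m / 25.7 Ma = 0.000155 m/yr = 155 m/Myr

155 m/Myr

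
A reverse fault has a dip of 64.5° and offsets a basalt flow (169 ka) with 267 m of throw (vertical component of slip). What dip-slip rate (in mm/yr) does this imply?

dip-slip = throw / sin(dip) = 267 m / sin(64.5°) = 295.8 m
rate = 295.8 m / 169 ka = 0.00175 m/yr = 1.75 mm/yr

1.75 mm/yr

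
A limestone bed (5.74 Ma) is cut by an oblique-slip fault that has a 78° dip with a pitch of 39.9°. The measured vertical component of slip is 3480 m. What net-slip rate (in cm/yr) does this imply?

0.0966 cm/yr

dip-slip = throw / sin(dip) = 3480 / sin(78°) = 3558 m
net slip = dip-slip / sin(rake) = 3558 / sin(39.9°) = 5546 m
rate = 5546 m / 5.74 Ma = 0.000966 m/yr = 0.0966 cm/yr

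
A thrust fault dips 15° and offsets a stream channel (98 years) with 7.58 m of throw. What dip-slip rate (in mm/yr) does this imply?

dip-slip = throw / sin(dip) = 7.58 m / sin(15°) = 29.29 m
rate = 29.29 m / 98 years = 0.299 m/yr = 299 mm/yr

299 mm/yr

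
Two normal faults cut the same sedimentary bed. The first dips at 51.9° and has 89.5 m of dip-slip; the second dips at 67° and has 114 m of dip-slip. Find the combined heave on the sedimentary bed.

99.8 m

heave_A = 89.5 × cos(51.9°) = 55.22 m
heave_B = 114 × cos(67°) = 44.54 m
total = 55.22 + 44.54 = 99.8 m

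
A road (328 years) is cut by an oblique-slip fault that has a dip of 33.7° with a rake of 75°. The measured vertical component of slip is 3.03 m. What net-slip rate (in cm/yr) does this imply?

dip-slip = throw / sin(dip) = 3.03 / sin(33.7°) = 5.461 m
net slip = dip-slip / sin(rake) = 5.461 / sin(75°) = 5.654 m
rate = 5.654 m / 328 years = 0.0172 m/yr = 1.72 cm/yr

1.72 cm/yr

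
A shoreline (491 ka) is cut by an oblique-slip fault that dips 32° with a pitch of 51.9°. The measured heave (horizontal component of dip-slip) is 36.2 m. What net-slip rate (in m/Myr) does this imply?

dip-slip = heave / cos(dip) = 36.2 / cos(32°) = 42.69 m
net slip = dip-slip / sin(rake) = 42.69 / sin(51.9°) = 54.24 m
rate = 54.24 m / 491 ka = 0.000110 m/yr = 110 m/Myr

110 m/Myr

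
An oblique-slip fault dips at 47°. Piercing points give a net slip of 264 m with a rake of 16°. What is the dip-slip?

72.8 m

dip-slip = net slip × sin(rake) = 264 m × sin(16°) = 72.8 m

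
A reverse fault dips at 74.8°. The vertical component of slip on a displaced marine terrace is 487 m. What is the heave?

heave = throw / tan(dip) = 487 / tan(74.8°) = 132 m

132 m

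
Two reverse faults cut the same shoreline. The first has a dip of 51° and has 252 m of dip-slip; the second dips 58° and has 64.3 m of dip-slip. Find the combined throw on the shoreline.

250 m

throw_A = 252 × sin(51°) = 195.8 m
throw_B = 64.3 × sin(58°) = 54.53 m
total = 195.8 + 54.53 = 250 m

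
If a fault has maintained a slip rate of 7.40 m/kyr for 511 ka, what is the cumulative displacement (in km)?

3.78 km

slip = rate × time = 7.40 m/kyr × 511 ka = 3780 m = 3.78 km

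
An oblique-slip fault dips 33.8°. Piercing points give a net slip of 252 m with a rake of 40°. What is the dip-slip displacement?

dip-slip = net slip × sin(rake) = 252 m × sin(40°) = 162 m

162 m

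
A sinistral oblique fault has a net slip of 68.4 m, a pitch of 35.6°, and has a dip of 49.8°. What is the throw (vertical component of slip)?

30.4 m

dip-slip = net slip × sin(rake) = 68.4 m × sin(35.6°) = 39.82 m
throw = dip-slip × sin(dip) = 39.82 × sin(49.8°) = 30.4 m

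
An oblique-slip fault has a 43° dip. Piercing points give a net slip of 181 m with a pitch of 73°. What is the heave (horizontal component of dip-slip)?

127 m

dip-slip = net slip × sin(rake) = 181 m × sin(73°) = 173.1 m
heave = dip-slip × cos(dip) = 173.1 × cos(43°) = 127 m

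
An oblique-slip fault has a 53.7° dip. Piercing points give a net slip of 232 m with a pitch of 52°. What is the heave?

dip-slip = net slip × sin(rake) = 232 m × sin(52°) = 182.8 m
heave = dip-slip × cos(dip) = 182.8 × cos(53.7°) = 108 m

108 m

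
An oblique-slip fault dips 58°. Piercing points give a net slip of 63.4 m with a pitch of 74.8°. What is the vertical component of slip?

dip-slip = net slip × sin(rake) = 63.4 m × sin(74.8°) = 61.18 m
throw = dip-slip × sin(dip) = 61.18 × sin(58°) = 51.9 m

51.9 m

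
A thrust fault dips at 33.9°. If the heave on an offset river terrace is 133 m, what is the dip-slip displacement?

dip-slip = heave / cos(dip) = 133 / cos(33.9°) = 160 m

160 m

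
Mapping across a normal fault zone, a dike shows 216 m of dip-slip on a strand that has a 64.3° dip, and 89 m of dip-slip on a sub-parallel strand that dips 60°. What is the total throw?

272 m

throw_A = 216 × sin(64.3°) = 194.6 m
throw_B = 89 × sin(60°) = 77.08 m
total = 194.6 + 77.08 = 272 m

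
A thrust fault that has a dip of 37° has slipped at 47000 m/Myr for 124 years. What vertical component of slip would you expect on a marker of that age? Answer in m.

dip-slip = rate × time = 47000 m/Myr × 124 years = 5.828 m
throw = dip-slip × sin(dip) = 5.828 × sin(37°) = 3.51 m

3.51 m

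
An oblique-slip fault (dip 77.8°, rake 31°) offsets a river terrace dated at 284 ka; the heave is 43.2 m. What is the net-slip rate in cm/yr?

dip-slip = heave / cos(dip) = 43.2 / cos(77.8°) = 204.4 m
net slip = dip-slip / sin(rake) = 204.4 / sin(31°) = 396.9 m
rate = 396.9 m / 284 ka = 0.00140 m/yr = 0.140 cm/yr

0.140 cm/yr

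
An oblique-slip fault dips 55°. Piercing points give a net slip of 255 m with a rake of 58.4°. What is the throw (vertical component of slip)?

178 m

dip-slip = net slip × sin(rake) = 255 m × sin(58.4°) = 217.2 m
throw = dip-slip × sin(dip) = 217.2 × sin(55°) = 178 m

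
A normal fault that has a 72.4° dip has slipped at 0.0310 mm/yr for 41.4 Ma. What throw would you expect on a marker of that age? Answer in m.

dip-slip = rate × time = 0.0310 mm/yr × 41.4 Ma = 1283 m
throw = dip-slip × sin(dip) = 1283 × sin(72.4°) = 1220 m

1220 m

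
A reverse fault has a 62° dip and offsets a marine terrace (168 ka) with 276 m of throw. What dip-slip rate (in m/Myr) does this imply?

1860 m/Myr

dip-slip = throw / sin(dip) = 276 m / sin(62°) = 312.6 m
rate = 312.6 m / 168 ka = 0.00186 m/yr = 1860 m/Myr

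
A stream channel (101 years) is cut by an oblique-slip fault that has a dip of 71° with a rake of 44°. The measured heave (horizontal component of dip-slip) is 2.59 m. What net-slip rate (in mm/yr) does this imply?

dip-slip = heave / cos(dip) = 2.59 / cos(71°) = 7.955 m
net slip = dip-slip / sin(rake) = 7.955 / sin(44°) = 11.45 m
rate = 11.45 m / 101 years = 0.113 m/yr = 113 mm/yr

113 mm/yr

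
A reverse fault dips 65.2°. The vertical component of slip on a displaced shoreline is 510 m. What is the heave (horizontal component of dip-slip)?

236 m

heave = throw / tan(dip) = 510 / tan(65.2°) = 236 m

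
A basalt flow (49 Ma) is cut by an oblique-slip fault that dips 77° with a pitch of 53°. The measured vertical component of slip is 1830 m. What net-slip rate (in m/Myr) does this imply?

48 m/Myr

dip-slip = throw / sin(dip) = 1830 / sin(77°) = 1878 m
net slip = dip-slip / sin(rake) = 1878 / sin(53°) = 2352 m
rate = 2352 m / 49 Ma = 0.0000480 m/yr = 48 m/Myr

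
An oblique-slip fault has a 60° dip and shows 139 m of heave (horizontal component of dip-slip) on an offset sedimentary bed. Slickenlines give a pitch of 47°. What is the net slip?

dip-slip = heave / cos(dip) = 139 / cos(60°) = 278 m
net slip = dip-slip / sin(rake) = 278 / sin(47°) = 380 m

380 m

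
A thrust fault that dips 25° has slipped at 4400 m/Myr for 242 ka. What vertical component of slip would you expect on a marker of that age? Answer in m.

dip-slip = rate × time = 4400 m/Myr × 242 ka = 1065 m
throw = dip-slip × sin(dip) = 1065 × sin(25°) = 450 m

450 m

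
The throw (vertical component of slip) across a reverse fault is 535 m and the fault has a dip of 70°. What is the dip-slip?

dip-slip = throw / sin(dip) = 535 / sin(70°) = 569 m

569 m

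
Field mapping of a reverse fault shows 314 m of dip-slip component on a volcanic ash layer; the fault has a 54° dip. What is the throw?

throw = dip-slip × sin(dip) = 314 m × sin(54°) = 254 m

254 m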